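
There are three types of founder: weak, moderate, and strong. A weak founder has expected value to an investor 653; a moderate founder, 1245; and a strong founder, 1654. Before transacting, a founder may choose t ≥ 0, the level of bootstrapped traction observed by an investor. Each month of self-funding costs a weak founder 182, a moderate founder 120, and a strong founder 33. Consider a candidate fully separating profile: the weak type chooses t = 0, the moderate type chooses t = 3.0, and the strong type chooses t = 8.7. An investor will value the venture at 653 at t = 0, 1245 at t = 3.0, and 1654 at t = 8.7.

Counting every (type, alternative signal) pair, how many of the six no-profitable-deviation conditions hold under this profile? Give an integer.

Weak (own payoff 653): to t=3.0 gives 1245 − 182×3.0 = 699 → profitable ✗; to t=8.7 gives 1654 − 182×8.7 = 70.6 → no gain ✓.
Strong (own payoff 1654 − 33×8.7 = 1366.9): to t=0 gives 653 → no gain ✓; to t=3.0 gives 1245 − 33×3.0 = 1146 → no gain ✓.
Moderate (own payoff 1245 − 120×3.0 = 885): to t=0 gives 653 → no gain ✓; to t=8.7 gives 1654 − 120×8.7 = 610 → no gain ✓.
5 of the 6 constraints hold; not an equilibrium.

5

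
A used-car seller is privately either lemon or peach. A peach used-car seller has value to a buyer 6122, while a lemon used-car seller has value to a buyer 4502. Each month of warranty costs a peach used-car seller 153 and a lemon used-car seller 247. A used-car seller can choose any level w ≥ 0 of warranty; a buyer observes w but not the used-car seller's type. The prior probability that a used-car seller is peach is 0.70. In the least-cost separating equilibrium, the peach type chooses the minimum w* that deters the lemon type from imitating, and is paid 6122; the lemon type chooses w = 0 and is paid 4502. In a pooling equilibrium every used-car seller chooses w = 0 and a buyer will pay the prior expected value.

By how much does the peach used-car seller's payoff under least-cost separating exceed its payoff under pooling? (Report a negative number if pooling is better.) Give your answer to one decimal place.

Least-cost separating signal: w* solves 4502 = 6122 − 247·w*, so w* = (6122 − 4502)/247 ≈ 6.5587.
Peach type's separating payoff: 6122 − 153 × w* = 6122 − 153 × (6122 − 4502)/247 = 6122 − 247860/247 ≈ 5118.518.
Pooling payoff: 0.70 × 6122 + 0.30 × 4502 = 5636.
Difference: 5118.518 − 5636 = -517.482, i.e. -517.5 to one decimal place.
The peach type would prefer the pooling outcome.

-517.5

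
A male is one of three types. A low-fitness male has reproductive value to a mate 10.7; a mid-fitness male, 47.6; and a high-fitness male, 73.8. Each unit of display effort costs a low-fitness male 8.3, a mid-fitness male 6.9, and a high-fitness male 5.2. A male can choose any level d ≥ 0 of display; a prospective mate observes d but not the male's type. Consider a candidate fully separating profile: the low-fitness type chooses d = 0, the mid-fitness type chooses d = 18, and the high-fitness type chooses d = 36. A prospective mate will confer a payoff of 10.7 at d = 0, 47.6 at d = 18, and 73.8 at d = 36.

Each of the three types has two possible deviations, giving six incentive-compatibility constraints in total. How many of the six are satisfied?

3

Mid-fitness (own payoff 47.6 − 6.9×18 = -76.6): to d=0 gives 10.7 → profitable ✗; to d=36 gives 73.8 − 6.9×36 = -174.6 → no gain ✓.
High-fitness (own payoff 73.8 − 5.2×36 = -113.4): to d=0 gives 10.7 → profitable ✗; to d=18 gives 47.6 − 5.2×18 = -46 → profitable ✗.
Low-fitness (own payoff 10.7): to d=18 gives 47.6 − 8.3×18 = -101.8 → no gain ✓; to d=36 gives 73.8 − 8.3×36 = -225 → no gain ✓.
3 of the 6 constraints hold; not an equilibrium.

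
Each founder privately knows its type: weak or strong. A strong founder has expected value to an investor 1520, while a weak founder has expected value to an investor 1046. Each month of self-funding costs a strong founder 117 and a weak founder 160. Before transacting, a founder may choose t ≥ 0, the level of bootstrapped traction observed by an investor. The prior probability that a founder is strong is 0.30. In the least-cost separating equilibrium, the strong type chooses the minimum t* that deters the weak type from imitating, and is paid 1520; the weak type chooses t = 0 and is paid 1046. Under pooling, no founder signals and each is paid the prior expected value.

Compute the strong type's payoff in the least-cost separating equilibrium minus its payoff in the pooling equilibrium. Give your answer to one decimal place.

-14.8

Least-cost separating signal: t* solves 1046 = 1520 − 160·t*, so t* = (1520 − 1046)/160 = 2.9625.
Strong type's separating payoff: 1520 − 117 × t* = 1520 − 117 × (1520 − 1046)/160 = 1520 − 55458/160 ≈ 1173.388.
Pooling payoff: 0.30 × 1520 + 0.70 × 1046 = 1188.2.
Difference: 1173.388 − 1188.2 = -14.812, i.e. -14.8 to one decimal place.
The strong type would prefer the pooling outcome.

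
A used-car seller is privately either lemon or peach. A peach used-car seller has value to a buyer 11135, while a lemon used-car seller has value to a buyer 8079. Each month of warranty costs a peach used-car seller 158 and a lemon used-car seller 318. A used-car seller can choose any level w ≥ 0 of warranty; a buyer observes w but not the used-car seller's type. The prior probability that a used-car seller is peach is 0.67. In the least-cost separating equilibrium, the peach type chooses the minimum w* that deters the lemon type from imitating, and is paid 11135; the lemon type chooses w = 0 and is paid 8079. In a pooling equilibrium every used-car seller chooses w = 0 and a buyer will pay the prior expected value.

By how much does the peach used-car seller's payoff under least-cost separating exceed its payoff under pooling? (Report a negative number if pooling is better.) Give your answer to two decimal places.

-509.91

Least-cost separating signal: w* solves 8079 = 11135 − 318·w*, so w* = (11135 − 8079)/318 ≈ 9.6101.
Peach type's separating payoff: 11135 − 158 × w* = 11135 − 158 × (11135 − 8079)/318 = 11135 − 482848/318 ≈ 9616.6101.
Pooling payoff: 0.67 × 11135 + 0.33 × 8079 = 10126.52.
Difference: 9616.6101 − 10126.52 = -509.9099, i.e. -509.91 to two decimal places.
The peach type would prefer the pooling outcome.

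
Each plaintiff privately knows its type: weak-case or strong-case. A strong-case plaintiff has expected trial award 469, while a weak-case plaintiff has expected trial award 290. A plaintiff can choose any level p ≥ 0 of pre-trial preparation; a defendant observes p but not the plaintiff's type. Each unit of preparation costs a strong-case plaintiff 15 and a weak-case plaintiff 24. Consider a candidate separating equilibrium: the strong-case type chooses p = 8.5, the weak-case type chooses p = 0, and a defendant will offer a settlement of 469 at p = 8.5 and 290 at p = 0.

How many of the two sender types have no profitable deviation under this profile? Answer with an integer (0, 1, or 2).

2

Strong-case type: signal → 469 − 15 × 8.5 = 341.5; deviate to 0 → 290. IC holds (341.5 ≥ 290).
Weak-case type: stay at 0 → 290; mimic → 469 − 24 × 8.5 = 265. IC holds (290 ≥ 265).
2 of 2 constraints hold, so this is a separating equilibrium.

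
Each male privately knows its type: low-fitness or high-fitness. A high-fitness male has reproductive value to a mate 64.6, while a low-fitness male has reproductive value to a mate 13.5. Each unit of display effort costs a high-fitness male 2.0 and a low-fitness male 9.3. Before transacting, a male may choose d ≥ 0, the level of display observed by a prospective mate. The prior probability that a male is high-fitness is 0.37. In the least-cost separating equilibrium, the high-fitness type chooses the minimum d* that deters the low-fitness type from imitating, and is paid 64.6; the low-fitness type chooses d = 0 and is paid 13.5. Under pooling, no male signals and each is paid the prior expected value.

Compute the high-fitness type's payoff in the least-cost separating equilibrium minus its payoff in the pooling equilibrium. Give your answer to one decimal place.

Least-cost separating signal: d* solves 13.5 = 64.6 − 9.3·d*, so d* = (64.6 − 13.5)/9.3 ≈ 5.4946.
High-fitness type's separating payoff: 64.6 − 2.0 × d* = 64.6 − 2.0 × (64.6 − 13.5)/9.3 = 64.6 − 102.2/9.3 ≈ 53.611.
Pooling payoff: 0.37 × 64.6 + 0.63 × 13.5 = 32.407.
Difference: 53.611 − 32.407 = 21.204, i.e. 21.2 to one decimal place.
The high-fitness type prefers to separate.

21.2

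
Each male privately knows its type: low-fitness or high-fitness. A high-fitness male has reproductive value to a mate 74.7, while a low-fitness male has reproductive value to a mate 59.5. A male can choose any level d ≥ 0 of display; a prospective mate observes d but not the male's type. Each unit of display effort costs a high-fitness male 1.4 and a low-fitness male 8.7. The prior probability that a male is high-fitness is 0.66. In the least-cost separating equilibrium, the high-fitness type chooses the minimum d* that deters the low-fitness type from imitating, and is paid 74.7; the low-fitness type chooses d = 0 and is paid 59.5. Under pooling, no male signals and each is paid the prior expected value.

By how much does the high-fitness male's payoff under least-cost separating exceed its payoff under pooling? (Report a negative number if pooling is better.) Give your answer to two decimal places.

Least-cost separating signal: d* solves 59.5 = 74.7 − 8.7·d*, so d* = (74.7 − 59.5)/8.7 ≈ 1.7471.
High-fitness type's separating payoff: 74.7 − 1.4 × d* = 74.7 − 1.4 × (74.7 − 59.5)/8.7 = 74.7 − 21.28/8.7 ≈ 72.2540.
Pooling payoff: 0.66 × 74.7 + 0.34 × 59.5 = 69.532.
Difference: 72.2540 − 69.532 = 2.722, i.e. 2.72 to two decimal places.
The high-fitness type prefers to separate.

2.72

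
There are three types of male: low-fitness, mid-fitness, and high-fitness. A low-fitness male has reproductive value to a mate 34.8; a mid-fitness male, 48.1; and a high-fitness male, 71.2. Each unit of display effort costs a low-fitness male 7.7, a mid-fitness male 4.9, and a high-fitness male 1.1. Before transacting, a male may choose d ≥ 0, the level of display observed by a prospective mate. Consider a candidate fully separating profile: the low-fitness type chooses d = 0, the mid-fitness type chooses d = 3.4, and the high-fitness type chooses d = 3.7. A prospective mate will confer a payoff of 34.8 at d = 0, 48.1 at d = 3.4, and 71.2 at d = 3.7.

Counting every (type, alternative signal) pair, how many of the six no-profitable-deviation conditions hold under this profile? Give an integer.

Low-fitness (own payoff 34.8): to d=3.4 gives 48.1 − 7.7×3.4 = 21.92 → no gain ✓; to d=3.7 gives 71.2 − 7.7×3.7 = 42.71 → profitable ✗.
Mid-fitness (own payoff 48.1 − 4.9×3.4 = 31.44): to d=0 gives 34.8 → profitable ✗; to d=3.7 gives 71.2 − 4.9×3.7 = 53.07 → profitable ✗.
High-fitness (own payoff 71.2 − 1.1×3.7 = 67.13): to d=0 gives 34.8 → no gain ✓; to d=3.4 gives 48.1 − 1.1×3.4 = 44.36 → no gain ✓.
3 of the 6 constraints hold; not an equilibrium.

3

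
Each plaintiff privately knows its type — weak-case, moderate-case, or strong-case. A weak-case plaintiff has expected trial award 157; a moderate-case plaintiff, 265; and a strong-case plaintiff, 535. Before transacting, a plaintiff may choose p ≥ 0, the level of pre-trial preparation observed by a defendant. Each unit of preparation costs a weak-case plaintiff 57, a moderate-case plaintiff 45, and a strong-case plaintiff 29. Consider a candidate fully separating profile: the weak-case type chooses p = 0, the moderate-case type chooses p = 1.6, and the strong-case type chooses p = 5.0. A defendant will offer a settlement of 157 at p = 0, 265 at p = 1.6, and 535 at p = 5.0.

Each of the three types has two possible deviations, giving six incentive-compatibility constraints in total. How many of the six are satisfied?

3

Moderate-case (own payoff 265 − 45×1.6 = 193): to p=0 gives 157 → no gain ✓; to p=5.0 gives 535 − 45×5.0 = 310 → profitable ✗.
Strong-case (own payoff 535 − 29×5.0 = 390): to p=0 gives 157 → no gain ✓; to p=1.6 gives 265 − 29×1.6 = 218.6 → no gain ✓.
Weak-case (own payoff 157): to p=1.6 gives 265 − 57×1.6 = 173.8 → profitable ✗; to p=5.0 gives 535 − 57×5.0 = 250 → profitable ✗.
3 of the 6 constraints hold; not an equilibrium.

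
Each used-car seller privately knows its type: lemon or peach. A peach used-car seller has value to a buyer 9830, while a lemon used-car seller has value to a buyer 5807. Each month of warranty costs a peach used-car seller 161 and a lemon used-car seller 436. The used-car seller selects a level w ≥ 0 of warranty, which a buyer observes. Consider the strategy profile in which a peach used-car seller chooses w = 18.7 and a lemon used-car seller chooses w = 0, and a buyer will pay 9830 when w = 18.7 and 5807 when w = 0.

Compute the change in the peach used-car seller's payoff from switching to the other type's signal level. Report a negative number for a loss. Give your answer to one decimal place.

Playing w = 18.7 the peach used-car seller receives 9830 − 161 × 18.7 = 6819.3.
Deviating to w = 0 yields 5807 instead.
Gain from deviating: 5807 − 6819.3 = -1012.3.
The gain is negative, so the peach type's incentive-compatibility constraint is satisfied.

-1012.3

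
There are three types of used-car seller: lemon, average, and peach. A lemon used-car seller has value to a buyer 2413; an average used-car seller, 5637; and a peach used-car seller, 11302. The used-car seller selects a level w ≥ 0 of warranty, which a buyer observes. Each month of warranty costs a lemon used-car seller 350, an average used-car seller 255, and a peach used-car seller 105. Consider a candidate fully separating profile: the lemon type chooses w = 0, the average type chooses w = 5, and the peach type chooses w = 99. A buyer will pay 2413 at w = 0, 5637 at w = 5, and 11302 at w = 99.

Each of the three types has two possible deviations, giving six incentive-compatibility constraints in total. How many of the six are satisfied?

Lemon (own payoff 2413): to w=5 gives 5637 − 350×5 = 3887 → profitable ✗; to w=99 gives 11302 − 350×99 = -23348 → no gain ✓.
Average (own payoff 5637 − 255×5 = 4362): to w=0 gives 2413 → no gain ✓; to w=99 gives 11302 − 255×99 = -13943 → no gain ✓.
Peach (own payoff 11302 − 105×99 = 907): to w=0 gives 2413 → profitable ✗; to w=5 gives 5637 − 105×5 = 5112 → profitable ✗.
3 of the 6 constraints hold; not an equilibrium.

3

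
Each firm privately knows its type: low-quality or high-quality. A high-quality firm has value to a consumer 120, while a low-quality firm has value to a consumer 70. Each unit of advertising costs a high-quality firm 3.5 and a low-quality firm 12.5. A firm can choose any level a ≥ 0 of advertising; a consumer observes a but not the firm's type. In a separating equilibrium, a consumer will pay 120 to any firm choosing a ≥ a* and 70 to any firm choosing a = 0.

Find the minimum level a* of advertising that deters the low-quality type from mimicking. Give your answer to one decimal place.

4.0

A low-quality firm choosing a = 0 receives 70.
Imitating at a* instead would pay 120 at cost 12.5·a*, netting 120 − 12.5·a*.
Indifference: 70 = 120 − 12.5·a*, so a* = (120 − 70) / 12.5 = 4.0.
At a* the low-quality type's incentive constraint just binds; the high-quality type strictly prefers a* since its per-unit cost is lower.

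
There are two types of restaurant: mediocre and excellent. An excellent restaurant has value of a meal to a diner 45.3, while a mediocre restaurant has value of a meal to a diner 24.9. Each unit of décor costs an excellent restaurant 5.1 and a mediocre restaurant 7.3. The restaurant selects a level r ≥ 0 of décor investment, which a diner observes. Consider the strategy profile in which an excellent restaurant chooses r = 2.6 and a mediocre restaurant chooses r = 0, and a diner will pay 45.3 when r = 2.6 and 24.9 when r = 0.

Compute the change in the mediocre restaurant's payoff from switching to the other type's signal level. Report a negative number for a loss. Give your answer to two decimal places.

1.42

Playing r = 0 the mediocre restaurant receives 24.9.
Deviating to r = 2.6 brings payment 45.3 at cost 7.3 × 2.6 = 18.98, netting 26.32.
Gain from deviating: 26.32 − 24.9 = 1.42.
The gain is positive, so the mediocre type's incentive-compatibility constraint is violated — this profile is not a separating equilibrium.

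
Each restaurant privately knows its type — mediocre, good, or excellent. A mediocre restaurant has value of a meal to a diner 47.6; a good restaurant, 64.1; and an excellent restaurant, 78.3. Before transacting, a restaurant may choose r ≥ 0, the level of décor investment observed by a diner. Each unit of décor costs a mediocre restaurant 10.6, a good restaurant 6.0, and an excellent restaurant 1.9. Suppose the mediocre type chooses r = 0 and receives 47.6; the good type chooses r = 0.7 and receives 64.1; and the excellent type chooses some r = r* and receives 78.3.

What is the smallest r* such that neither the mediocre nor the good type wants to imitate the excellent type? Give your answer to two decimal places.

Good type (on-path payoff 64.1 − 6.0×0.7 = 59.9) won't mimic when 59.9 ≥ 78.3 − 6.0·r*, i.e. r* ≥ 3.07.
Mediocre type (on-path payoff 47.6) won't mimic when 47.6 ≥ 78.3 − 10.6·r*, i.e. r* ≥ 2.90.
Both must hold, so r* = max(2.90, 3.07) = 3.07. The good type's constraint binds.

3.07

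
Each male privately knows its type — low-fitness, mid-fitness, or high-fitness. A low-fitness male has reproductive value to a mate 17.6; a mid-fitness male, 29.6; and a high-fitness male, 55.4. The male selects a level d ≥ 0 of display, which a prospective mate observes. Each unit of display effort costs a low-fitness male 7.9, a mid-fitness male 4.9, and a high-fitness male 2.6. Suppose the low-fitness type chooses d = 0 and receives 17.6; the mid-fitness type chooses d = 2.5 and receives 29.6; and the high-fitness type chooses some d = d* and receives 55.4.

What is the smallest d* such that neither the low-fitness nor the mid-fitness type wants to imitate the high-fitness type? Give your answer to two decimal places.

7.77

Low-fitness type (on-path payoff 17.6) won't mimic when 17.6 ≥ 55.4 − 7.9·d*, i.e. d* ≥ 4.78.
Mid-fitness type (on-path payoff 29.6 − 4.9×2.5 = 17.35) won't mimic when 17.35 ≥ 55.4 − 4.9·d*, i.e. d* ≥ 7.77.
Both must hold, so d* = max(4.78, 7.77) = 7.77. The mid-fitness type's constraint binds.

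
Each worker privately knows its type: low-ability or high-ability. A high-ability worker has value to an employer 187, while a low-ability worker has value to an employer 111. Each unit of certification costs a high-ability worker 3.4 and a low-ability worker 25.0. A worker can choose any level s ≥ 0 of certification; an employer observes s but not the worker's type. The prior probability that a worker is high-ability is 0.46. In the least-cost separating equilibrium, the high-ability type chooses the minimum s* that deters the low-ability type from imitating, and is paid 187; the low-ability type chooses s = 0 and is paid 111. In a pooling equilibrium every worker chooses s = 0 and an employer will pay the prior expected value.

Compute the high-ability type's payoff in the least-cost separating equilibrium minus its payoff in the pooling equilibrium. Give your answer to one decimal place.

30.7

Least-cost separating signal: s* solves 111 = 187 − 25.0·s*, so s* = (187 − 111)/25.0 = 3.04.
High-ability type's separating payoff: 187 − 3.4 × s* = 187 − 3.4 × (187 − 111)/25.0 = 187 − 258.4/25.0 = 176.664.
Pooling payoff: 0.46 × 187 + 0.54 × 111 = 145.96.
Difference: 176.664 − 145.96 = 30.704, i.e. 30.7 to one decimal place.
The high-ability type prefers to separate.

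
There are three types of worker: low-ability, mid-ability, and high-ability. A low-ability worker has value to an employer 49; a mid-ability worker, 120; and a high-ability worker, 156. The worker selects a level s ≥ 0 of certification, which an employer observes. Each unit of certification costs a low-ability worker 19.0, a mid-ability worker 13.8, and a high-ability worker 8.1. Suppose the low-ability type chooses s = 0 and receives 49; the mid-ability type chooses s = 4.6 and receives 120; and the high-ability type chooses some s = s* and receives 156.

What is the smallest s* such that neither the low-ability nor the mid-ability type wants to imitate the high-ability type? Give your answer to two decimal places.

Mid-ability type (on-path payoff 120 − 13.8×4.6 = 56.52) won't mimic when 56.52 ≥ 156 − 13.8·s*, i.e. s* ≥ 7.21.
Low-ability type (on-path payoff 49) won't mimic when 49 ≥ 156 − 19.0·s*, i.e. s* ≥ 5.63.
Both must hold, so s* = max(5.63, 7.21) = 7.21. The mid-ability type's constraint binds.

7.21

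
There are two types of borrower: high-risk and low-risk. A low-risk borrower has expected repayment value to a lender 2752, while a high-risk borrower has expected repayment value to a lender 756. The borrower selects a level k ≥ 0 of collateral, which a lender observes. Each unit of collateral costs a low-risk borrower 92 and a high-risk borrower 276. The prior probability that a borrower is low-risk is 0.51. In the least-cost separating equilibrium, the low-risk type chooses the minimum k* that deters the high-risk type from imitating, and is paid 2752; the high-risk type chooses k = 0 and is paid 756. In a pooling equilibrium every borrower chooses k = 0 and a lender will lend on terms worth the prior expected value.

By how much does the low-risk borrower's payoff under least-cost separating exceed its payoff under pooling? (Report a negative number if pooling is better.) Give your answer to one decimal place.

312.7

Least-cost separating signal: k* solves 756 = 2752 − 276·k*, so k* = (2752 − 756)/276 ≈ 7.2319.
Low-risk type's separating payoff: 2752 − 92 × k* = 2752 − 92 × (2752 − 756)/276 = 2752 − 183632/276 ≈ 2086.667.
Pooling payoff: 0.51 × 2752 + 0.49 × 756 = 1773.96.
Difference: 2086.667 − 1773.96 = 312.707, i.e. 312.7 to one decimal place.
The low-risk type prefers to separate.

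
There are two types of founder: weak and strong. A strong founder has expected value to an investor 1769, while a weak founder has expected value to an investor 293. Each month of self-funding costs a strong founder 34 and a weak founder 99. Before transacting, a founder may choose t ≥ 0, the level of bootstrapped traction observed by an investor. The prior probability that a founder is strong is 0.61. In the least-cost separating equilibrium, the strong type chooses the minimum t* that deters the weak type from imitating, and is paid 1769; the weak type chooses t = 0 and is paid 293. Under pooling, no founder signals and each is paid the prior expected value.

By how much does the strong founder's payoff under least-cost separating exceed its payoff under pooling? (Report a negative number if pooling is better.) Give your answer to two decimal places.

Least-cost separating signal: t* solves 293 = 1769 − 99·t*, so t* = (1769 − 293)/99 ≈ 14.9091.
Strong type's separating payoff: 1769 − 34 × t* = 1769 − 34 × (1769 − 293)/99 = 1769 − 50184/99 ≈ 1262.0909.
Pooling payoff: 0.61 × 1769 + 0.39 × 293 = 1193.36.
Difference: 1262.0909 − 1193.36 = 68.7309, i.e. 68.73 to two decimal places.
The strong type prefers to separate.

68.73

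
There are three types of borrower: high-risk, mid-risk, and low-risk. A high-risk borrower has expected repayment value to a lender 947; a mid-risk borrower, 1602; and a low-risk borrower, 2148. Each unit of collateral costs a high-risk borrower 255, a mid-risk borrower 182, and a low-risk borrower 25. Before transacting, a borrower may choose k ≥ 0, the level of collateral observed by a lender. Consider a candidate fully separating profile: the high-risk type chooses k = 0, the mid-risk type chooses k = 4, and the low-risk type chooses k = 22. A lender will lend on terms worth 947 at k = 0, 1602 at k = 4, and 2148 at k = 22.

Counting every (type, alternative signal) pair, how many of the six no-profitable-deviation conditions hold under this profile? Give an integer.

5

High-risk (own payoff 947): to k=4 gives 1602 − 255×4 = 582 → no gain ✓; to k=22 gives 2148 − 255×22 = -3462 → no gain ✓.
Low-risk (own payoff 2148 − 25×22 = 1598): to k=0 gives 947 → no gain ✓; to k=4 gives 1602 − 25×4 = 1502 → no gain ✓.
Mid-risk (own payoff 1602 − 182×4 = 874): to k=0 gives 947 → profitable ✗; to k=22 gives 2148 − 182×22 = -1856 → no gain ✓.
5 of the 6 constraints hold; not an equilibrium.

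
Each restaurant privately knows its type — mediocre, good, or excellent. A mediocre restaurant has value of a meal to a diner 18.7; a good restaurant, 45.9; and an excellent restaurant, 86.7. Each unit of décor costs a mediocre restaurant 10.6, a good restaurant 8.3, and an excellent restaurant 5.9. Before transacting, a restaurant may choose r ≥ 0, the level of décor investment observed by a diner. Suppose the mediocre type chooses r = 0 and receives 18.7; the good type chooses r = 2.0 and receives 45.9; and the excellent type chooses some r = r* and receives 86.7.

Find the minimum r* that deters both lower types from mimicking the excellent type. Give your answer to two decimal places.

Mediocre type (on-path payoff 18.7) won't mimic when 18.7 ≥ 86.7 − 10.6·r*, i.e. r* ≥ 6.42.
Good type (on-path payoff 45.9 − 8.3×2.0 = 29.3) won't mimic when 29.3 ≥ 86.7 − 8.3·r*, i.e. r* ≥ 6.92.
Both must hold, so r* = max(6.42, 6.92) = 6.92. The good type's constraint binds.

6.92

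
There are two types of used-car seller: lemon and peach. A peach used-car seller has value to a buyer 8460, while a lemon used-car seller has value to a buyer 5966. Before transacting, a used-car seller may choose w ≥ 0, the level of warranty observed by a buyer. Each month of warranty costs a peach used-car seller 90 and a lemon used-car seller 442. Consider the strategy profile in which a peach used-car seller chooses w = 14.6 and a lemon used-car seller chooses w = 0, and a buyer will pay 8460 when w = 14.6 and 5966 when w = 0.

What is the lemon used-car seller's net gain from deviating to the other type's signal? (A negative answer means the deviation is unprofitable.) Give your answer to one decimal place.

Playing w = 0 the lemon used-car seller receives 5966.
Deviating to w = 14.6 brings payment 8460 at cost 442 × 14.6 = 6453.2, netting 2006.8.
Gain from deviating: 2006.8 − 5966 = -3959.2.
The gain is negative, so the lemon type's incentive-compatibility constraint is satisfied.

-3959.2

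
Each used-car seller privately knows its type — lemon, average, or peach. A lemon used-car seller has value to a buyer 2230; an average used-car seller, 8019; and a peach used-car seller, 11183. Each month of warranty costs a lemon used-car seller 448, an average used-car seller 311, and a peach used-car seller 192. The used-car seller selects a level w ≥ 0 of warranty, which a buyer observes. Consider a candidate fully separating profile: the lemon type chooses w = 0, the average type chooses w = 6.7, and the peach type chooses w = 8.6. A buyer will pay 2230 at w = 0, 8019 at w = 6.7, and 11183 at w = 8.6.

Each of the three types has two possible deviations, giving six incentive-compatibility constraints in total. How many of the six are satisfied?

Average (own payoff 8019 − 311×6.7 = 5935.3): to w=0 gives 2230 → no gain ✓; to w=8.6 gives 11183 − 311×8.6 = 8508.4 → profitable ✗.
Peach (own payoff 11183 − 192×8.6 = 9531.8): to w=0 gives 2230 → no gain ✓; to w=6.7 gives 8019 − 192×6.7 = 6732.6 → no gain ✓.
Lemon (own payoff 2230): to w=6.7 gives 8019 − 448×6.7 = 5017.4 → profitable ✗; to w=8.6 gives 11183 − 448×8.6 = 7330.2 → profitable ✗.
3 of the 6 constraints hold; not an equilibrium.

3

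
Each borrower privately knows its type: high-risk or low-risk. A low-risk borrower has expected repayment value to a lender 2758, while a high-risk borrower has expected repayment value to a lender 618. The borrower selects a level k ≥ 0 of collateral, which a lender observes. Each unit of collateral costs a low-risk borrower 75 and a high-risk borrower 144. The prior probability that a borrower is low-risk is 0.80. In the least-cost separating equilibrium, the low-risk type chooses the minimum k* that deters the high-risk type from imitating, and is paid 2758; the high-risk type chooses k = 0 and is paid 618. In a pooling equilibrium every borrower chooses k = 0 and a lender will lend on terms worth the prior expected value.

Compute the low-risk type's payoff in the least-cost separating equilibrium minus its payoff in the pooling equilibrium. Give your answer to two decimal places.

-686.58

Least-cost separating signal: k* solves 618 = 2758 − 144·k*, so k* = (2758 − 618)/144 ≈ 14.8611.
Low-risk type's separating payoff: 2758 − 75 × k* = 2758 − 75 × (2758 − 618)/144 = 2758 − 160500/144 ≈ 1643.4167.
Pooling payoff: 0.80 × 2758 + 0.20 × 618 = 2330.
Difference: 1643.4167 − 2330 = -686.5833, i.e. -686.58 to two decimal places.
The low-risk type would prefer the pooling outcome.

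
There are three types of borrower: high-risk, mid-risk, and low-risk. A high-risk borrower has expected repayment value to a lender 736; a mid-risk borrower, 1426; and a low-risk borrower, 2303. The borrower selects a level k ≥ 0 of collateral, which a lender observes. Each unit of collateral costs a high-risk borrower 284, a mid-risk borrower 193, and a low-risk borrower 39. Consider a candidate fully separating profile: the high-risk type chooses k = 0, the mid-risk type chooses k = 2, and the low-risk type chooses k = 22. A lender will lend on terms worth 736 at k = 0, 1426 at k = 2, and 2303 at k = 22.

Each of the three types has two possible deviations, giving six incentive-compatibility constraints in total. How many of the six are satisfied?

5

High-risk (own payoff 736): to k=2 gives 1426 − 284×2 = 858 → profitable ✗; to k=22 gives 2303 − 284×22 = -3945 → no gain ✓.
Low-risk (own payoff 2303 − 39×22 = 1445): to k=0 gives 736 → no gain ✓; to k=2 gives 1426 − 39×2 = 1348 → no gain ✓.
Mid-risk (own payoff 1426 − 193×2 = 1040): to k=0 gives 736 → no gain ✓; to k=22 gives 2303 − 193×22 = -1943 → no gain ✓.
5 of the 6 constraints hold; not an equilibrium.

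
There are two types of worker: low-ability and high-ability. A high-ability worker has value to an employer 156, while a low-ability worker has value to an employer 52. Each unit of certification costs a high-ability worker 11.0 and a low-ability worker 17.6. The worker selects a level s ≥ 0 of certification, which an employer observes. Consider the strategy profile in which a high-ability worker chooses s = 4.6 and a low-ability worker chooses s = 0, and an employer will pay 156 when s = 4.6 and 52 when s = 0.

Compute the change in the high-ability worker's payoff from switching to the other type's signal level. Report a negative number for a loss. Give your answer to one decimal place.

-53.4

Playing s = 4.6 the high-ability worker receives 156 − 11.0 × 4.6 = 105.4.
Deviating to s = 0 yields 52 instead.
Gain from deviating: 52 − 105.4 = -53.4.
The gain is negative, so the high-ability type's incentive-compatibility constraint is satisfied.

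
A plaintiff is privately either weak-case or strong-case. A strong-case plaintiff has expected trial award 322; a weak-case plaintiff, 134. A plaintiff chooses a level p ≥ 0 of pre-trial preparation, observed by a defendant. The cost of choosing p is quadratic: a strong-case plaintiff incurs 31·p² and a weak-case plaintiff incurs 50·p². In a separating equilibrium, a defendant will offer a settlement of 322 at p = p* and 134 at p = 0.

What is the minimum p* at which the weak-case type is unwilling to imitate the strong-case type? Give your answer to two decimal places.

1.94

The weak-case type at p = 0 receives 134; imitating at p* yields 322 − 50·p*².
Indifference: 134 = 322 − 50·p*², so p*² = (322 − 134) / 50 = 3.76.
p* = √3.76 ≈ 1.94.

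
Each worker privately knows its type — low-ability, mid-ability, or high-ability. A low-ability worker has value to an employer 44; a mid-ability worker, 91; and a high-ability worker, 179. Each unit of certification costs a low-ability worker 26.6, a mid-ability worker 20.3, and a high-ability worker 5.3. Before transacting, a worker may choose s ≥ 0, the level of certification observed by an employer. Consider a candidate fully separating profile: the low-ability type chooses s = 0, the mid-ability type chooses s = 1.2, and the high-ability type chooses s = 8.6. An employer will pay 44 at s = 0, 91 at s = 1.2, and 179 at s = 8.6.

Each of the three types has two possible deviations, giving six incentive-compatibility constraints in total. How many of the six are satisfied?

Mid-ability (own payoff 91 − 20.3×1.2 = 66.64): to s=0 gives 44 → no gain ✓; to s=8.6 gives 179 − 20.3×8.6 = 4.42 → no gain ✓.
High-ability (own payoff 179 − 5.3×8.6 = 133.42): to s=0 gives 44 → no gain ✓; to s=1.2 gives 91 − 5.3×1.2 = 84.64 → no gain ✓.
Low-ability (own payoff 44): to s=1.2 gives 91 − 26.6×1.2 = 59.08 → profitable ✗; to s=8.6 gives 179 − 26.6×8.6 = -49.76 → no gain ✓.
5 of the 6 constraints hold; not an equilibrium.

5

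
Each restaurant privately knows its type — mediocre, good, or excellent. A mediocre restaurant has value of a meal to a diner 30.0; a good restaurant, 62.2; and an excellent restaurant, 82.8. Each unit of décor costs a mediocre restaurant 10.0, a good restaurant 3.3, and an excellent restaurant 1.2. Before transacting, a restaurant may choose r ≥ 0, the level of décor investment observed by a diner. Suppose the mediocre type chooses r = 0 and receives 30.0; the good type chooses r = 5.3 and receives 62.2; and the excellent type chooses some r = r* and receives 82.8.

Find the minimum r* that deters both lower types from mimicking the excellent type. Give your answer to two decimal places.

Good type (on-path payoff 62.2 − 3.3×5.3 = 44.71) won't mimic when 44.71 ≥ 82.8 − 3.3·r*, i.e. r* ≥ 11.54.
Mediocre type (on-path payoff 30.0) won't mimic when 30.0 ≥ 82.8 − 10.0·r*, i.e. r* ≥ 5.28.
Both must hold, so r* = max(5.28, 11.54) = 11.54. The good type's constraint binds.

11.54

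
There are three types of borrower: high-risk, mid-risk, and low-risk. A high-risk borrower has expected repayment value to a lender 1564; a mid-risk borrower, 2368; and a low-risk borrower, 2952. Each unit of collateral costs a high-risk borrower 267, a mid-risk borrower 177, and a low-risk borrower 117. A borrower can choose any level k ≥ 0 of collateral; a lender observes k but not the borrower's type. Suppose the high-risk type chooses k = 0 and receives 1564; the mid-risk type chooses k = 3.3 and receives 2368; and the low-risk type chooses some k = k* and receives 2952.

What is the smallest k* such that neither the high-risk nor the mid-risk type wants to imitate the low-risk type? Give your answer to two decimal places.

Mid-risk type (on-path payoff 2368 − 177×3.3 = 1783.9) won't mimic when 1783.9 ≥ 2952 − 177·k*, i.e. k* ≥ 6.60.
High-risk type (on-path payoff 1564) won't mimic when 1564 ≥ 2952 − 267·k*, i.e. k* ≥ 5.20.
Both must hold, so k* = max(5.20, 6.60) = 6.60. The mid-risk type's constraint binds.

6.60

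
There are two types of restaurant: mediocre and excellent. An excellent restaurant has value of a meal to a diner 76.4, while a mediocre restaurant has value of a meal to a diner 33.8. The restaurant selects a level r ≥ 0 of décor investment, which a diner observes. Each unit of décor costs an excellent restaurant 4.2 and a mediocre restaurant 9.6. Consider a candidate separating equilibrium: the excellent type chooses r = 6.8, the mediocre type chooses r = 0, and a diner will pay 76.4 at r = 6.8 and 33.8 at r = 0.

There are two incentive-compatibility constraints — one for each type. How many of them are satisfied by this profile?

2

Mediocre type: stay at 0 → 33.8; mimic → 76.4 − 9.6 × 6.8 = 11.12. IC holds (33.8 ≥ 11.12).
Excellent type: signal → 76.4 − 4.2 × 6.8 = 47.84; deviate to 0 → 33.8. IC holds (47.84 ≥ 33.8).
2 of 2 constraints hold, so this is a separating equilibrium.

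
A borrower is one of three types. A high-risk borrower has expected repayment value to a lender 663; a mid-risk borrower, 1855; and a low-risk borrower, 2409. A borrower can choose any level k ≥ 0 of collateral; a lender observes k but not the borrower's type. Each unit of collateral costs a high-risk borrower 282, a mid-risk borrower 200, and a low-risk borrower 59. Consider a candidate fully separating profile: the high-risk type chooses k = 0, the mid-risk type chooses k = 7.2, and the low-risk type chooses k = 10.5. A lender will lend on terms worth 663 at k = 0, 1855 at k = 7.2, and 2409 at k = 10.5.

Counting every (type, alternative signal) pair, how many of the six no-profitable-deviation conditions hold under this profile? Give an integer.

5

High-risk (own payoff 663): to k=7.2 gives 1855 − 282×7.2 = -175.4 → no gain ✓; to k=10.5 gives 2409 − 282×10.5 = -552 → no gain ✓.
Mid-risk (own payoff 1855 − 200×7.2 = 415): to k=0 gives 663 → profitable ✗; to k=10.5 gives 2409 − 200×10.5 = 309 → no gain ✓.
Low-risk (own payoff 2409 − 59×10.5 = 1789.5): to k=0 gives 663 → no gain ✓; to k=7.2 gives 1855 − 59×7.2 = 1430.2 → no gain ✓.
5 of the 6 constraints hold; not an equilibrium.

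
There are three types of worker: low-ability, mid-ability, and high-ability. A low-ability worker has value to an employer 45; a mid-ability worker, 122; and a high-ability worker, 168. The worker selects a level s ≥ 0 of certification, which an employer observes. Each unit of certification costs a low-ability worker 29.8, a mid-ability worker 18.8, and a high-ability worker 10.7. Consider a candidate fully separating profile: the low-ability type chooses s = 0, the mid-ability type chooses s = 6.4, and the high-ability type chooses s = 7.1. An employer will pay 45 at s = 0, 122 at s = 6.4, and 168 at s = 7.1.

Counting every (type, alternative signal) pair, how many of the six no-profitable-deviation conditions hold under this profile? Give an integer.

Mid-ability (own payoff 122 − 18.8×6.4 = 1.68): to s=0 gives 45 → profitable ✗; to s=7.1 gives 168 − 18.8×7.1 = 34.52 → profitable ✗.
High-ability (own payoff 168 − 10.7×7.1 = 92.03): to s=0 gives 45 → no gain ✓; to s=6.4 gives 122 − 10.7×6.4 = 53.52 → no gain ✓.
Low-ability (own payoff 45): to s=6.4 gives 122 − 29.8×6.4 = -68.72 → no gain ✓; to s=7.1 gives 168 − 29.8×7.1 = -43.58 → no gain ✓.
4 of the 6 constraints hold; not an equilibrium.

4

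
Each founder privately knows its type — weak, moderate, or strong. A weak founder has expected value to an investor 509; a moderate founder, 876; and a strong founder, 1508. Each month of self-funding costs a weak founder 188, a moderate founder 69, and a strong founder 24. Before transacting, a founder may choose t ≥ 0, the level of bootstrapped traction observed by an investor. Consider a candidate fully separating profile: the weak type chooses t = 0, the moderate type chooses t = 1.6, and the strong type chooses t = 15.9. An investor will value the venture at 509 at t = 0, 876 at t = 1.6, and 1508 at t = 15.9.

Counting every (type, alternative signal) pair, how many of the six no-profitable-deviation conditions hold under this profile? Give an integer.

5

Moderate (own payoff 876 − 69×1.6 = 765.6): to t=0 gives 509 → no gain ✓; to t=15.9 gives 1508 − 69×15.9 = 410.9 → no gain ✓.
Weak (own payoff 509): to t=1.6 gives 876 − 188×1.6 = 575.2 → profitable ✗; to t=15.9 gives 1508 − 188×15.9 = -1481.2 → no gain ✓.
Strong (own payoff 1508 − 24×15.9 = 1126.4): to t=0 gives 509 → no gain ✓; to t=1.6 gives 876 − 24×1.6 = 837.6 → no gain ✓.
5 of the 6 constraints hold; not an equilibrium.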